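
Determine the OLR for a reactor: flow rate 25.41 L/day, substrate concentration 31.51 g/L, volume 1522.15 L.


OLR = Q * S / V
= 25.41 * 31.51 / 1522.15
= 0.5260 g/L/day

0.5260 g/L/day


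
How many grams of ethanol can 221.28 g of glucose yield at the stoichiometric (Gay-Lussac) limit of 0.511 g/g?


Theoretical ethanol yield: m_EtOH = 0.511 * m_glucose
m_EtOH = 0.511 * 221.28 = 113.0741 g

113.0741 g


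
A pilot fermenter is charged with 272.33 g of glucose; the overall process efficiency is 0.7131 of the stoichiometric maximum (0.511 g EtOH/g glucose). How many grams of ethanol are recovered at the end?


Actual ethanol: m = 0.511 * 272.33 * 0.7131
m = 99.2354 g

99.2354 g


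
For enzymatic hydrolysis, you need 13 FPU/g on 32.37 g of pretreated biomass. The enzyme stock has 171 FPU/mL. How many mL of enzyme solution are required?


V = dosage * m_sub / activity
V = 13 * 32.37 / 171
V = 2.4609 mL

2.4609 mL


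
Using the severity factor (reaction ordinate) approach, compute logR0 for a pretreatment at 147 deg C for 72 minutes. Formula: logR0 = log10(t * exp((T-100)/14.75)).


logR0 = log10(t * exp((T - 100) / 14.75))
= log10(72 * exp((147 - 100) / 14.75))
= 3.2412

3.2412


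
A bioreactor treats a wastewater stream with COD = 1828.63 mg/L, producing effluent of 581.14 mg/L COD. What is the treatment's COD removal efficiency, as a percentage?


eta = (COD_in - COD_out) / COD_in * 100
= (1828.63 - 581.14) / 1828.63 * 100
= 68.2199%

68.2199%


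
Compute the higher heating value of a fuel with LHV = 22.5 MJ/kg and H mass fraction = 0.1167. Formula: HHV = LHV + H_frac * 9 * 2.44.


HHV = LHV + H_frac * 9 * 2.44
= 22.5 + 0.1167 * 9 * 2.44
= 25.0627 MJ/kg

25.0627 MJ/kg


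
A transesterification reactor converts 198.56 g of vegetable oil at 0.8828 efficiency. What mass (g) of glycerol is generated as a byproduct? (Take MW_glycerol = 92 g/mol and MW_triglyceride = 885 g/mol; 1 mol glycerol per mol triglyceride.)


glycerol = oil * conv * (92/885)
= 198.56 * 0.8828 * 92 / 885
= 18.2221 g

18.2221 g


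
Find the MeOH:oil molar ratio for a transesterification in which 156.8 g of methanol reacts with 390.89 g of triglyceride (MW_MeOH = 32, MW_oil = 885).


Molar ratio = n_MeOH / n_oil = (MeOH/32) / (oil/885) = (MeOH * 885) / (32 * oil)
= (156.8 * 885) / (32 * 390.89)
= 11.0939

11.0939


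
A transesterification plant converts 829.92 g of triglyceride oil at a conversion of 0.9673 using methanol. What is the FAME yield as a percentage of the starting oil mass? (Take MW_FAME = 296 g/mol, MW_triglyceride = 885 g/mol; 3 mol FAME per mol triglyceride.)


m_FAME = oil * conv * (3 * 296 / 885) = oil * conv * (888/885)
= 829.92 * 0.9673 * 888 / 885
= 805.5029 g
Y = m_FAME / oil * 100 = conv * (888/885) * 100
= 0.9673 * 888 / 885 * 100
= 97.06%

97.06%


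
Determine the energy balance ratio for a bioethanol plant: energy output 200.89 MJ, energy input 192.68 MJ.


EROI = E_out / E_in
= 200.89 / 192.68
= 1.0426

1.0426


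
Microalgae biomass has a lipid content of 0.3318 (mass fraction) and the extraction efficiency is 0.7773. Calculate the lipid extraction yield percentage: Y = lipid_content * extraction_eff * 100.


Y = lipid_content * extraction_eff * 100
= 0.3318 * 0.7773 * 100
= 25.7908%

25.7908%


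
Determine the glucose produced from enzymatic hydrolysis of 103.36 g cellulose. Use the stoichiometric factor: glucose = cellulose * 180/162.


glucose = cellulose * 180/162
= 103.36 * 180/162
= 114.8444 g

114.8444 g


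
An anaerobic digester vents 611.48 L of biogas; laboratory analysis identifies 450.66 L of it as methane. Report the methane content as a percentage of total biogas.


CH4% = V_CH4 / V_total * 100
= 450.66 / 611.48 * 100
= 73.6999%

73.6999%


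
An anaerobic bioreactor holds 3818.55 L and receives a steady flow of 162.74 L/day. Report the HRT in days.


HRT = V / Q
= 3818.55 / 162.74
= 23.4641 days

23.4641 days


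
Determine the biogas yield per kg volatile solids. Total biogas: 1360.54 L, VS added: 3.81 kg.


Y = V / VS
= 1360.54 / 3.81
= 357.0971 L/kg VS

357.0971 L/kg VS


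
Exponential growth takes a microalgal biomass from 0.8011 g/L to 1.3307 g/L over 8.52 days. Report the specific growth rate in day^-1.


mu = ln(X2/X1) / dt
= ln(1.3307/0.8011) / 8.52
= 0.0596 per day

0.0596 per day


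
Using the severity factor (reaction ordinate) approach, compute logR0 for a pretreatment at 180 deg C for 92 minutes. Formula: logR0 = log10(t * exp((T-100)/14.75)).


logR0 = log10(t * exp((T - 100) / 14.75))
= log10(92 * exp((180 - 100) / 14.75))
= 4.3193

4.3193


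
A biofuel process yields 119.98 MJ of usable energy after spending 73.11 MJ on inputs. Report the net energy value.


NEV = E_out - E_in
= 119.98 - 73.11
= 46.8700 MJ

46.8700 MJ


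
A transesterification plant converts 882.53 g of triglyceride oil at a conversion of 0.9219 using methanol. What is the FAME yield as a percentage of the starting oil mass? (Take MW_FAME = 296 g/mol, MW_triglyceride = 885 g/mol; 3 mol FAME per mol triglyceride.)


m_FAME = oil * conv * (3 * 296 / 885) = oil * conv * (888/885)
= 882.53 * 0.9219 * 888 / 885
= 816.3624 g
Y = m_FAME / oil * 100 = conv * (888/885) * 100
= 0.9219 * 888 / 885 * 100
= 92.50%

92.50%


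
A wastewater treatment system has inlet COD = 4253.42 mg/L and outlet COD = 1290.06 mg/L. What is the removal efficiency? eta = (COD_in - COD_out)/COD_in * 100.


eta = (COD_in - COD_out) / COD_in * 100
= (4253.42 - 1290.06) / 4253.42 * 100
= 69.6701%

69.6701%


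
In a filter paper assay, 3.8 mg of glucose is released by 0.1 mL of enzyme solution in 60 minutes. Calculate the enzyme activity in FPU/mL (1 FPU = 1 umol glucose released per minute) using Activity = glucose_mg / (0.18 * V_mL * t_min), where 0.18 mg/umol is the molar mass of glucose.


Activity = glucose_mg / (0.18 mg/umol * V_mL * t_min)
= 3.8 / (0.18 * 0.1 * 60)
= 3.5185 FPU/mL

3.5185 FPU/mL


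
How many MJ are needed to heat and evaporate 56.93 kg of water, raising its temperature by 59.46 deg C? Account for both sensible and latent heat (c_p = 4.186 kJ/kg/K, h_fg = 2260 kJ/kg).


E = m_water * (4.186 * dT + 2260) / 1000
= 56.93 * (4.186 * 59.46 + 2260) / 1000
= 142.8317 MJ

142.8317 MJ


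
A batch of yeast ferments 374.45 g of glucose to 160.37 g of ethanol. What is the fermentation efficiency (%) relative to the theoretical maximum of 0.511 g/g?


Fermentation efficiency = (actual / (0.511 * glucose)) * 100
= (160.37 / (0.511 * 374.45)) * 100
= 83.8124%

83.8124%


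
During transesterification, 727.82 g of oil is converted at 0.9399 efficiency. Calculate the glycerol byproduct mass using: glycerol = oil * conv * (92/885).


glycerol = oil * conv * (92/885)
= 727.82 * 0.9399 * 92 / 885
= 71.1132 g

71.1132 g


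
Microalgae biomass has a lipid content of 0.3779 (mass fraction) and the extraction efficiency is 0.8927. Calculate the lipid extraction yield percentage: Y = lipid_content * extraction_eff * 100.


Y = lipid_content * extraction_eff * 100
= 0.3779 * 0.8927 * 100
= 33.7351%

33.7351%


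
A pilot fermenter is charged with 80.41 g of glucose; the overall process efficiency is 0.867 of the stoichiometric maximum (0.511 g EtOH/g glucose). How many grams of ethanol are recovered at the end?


Actual ethanol: m = 0.511 * 80.41 * 0.867
m = 35.6246 g

35.6246 g


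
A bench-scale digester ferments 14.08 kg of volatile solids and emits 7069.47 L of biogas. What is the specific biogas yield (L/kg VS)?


Y = V / VS
= 7069.47 / 14.08
= 502.0930 L/kg VS

502.0930 L/kg VS


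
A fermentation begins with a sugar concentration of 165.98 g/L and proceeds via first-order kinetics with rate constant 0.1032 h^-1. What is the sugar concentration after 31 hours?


S = S0 * exp(-k * t)
S = 165.98 * exp(-0.1032 * 31)
S = 6.7711 g/L

6.7711 g/L


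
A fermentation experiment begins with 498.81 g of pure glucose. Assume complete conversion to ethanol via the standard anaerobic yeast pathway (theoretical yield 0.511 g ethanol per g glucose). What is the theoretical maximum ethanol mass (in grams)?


Theoretical ethanol yield: m_EtOH = 0.511 * m_glucose
m_EtOH = 0.511 * 498.81 = 254.8919 g

254.8919 g


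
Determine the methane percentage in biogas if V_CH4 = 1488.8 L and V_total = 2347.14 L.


CH4% = V_CH4 / V_total * 100
= 1488.8 / 2347.14 * 100
= 63.4304%

63.4304%


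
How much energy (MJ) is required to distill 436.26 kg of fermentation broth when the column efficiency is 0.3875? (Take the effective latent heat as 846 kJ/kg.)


E = m * 846 / (eta * 1000)
= 436.26 * 846 / (0.3875 * 1000)
= 952.4541 MJ

952.4541 MJ


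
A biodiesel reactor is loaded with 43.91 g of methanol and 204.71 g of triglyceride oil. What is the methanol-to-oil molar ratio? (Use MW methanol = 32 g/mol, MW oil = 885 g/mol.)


Molar ratio = n_MeOH / n_oil = (MeOH/32) / (oil/885) = (MeOH * 885) / (32 * oil)
= (43.91 * 885) / (32 * 204.71)
= 5.9322

5.9322


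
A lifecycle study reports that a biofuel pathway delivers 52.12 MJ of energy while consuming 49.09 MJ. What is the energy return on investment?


EROI = E_out / E_in
= 52.12 / 49.09
= 1.0617

1.0617


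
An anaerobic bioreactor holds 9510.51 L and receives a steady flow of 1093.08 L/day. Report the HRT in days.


HRT = V / Q
= 9510.51 / 1093.08
= 8.7007 days

8.7007 days


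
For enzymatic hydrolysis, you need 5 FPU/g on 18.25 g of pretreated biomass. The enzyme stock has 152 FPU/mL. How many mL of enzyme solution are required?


V = dosage * m_sub / activity
V = 5 * 18.25 / 152
V = 0.6003 mL

0.6003 mL


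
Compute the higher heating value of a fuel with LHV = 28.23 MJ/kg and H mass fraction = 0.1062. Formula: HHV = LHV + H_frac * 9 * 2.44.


HHV = LHV + H_frac * 9 * 2.44
= 28.23 + 0.1062 * 9 * 2.44
= 30.5622 MJ/kg

30.5622 MJ/kg


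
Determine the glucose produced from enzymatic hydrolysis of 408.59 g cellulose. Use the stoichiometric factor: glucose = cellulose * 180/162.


glucose = cellulose * 180/162
= 408.59 * 180/162
= 453.9889 g

453.9889 g


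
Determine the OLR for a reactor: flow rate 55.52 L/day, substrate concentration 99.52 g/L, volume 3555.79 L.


OLR = Q * S / V
= 55.52 * 99.52 / 3555.79
= 1.5539 g/L/day

1.5539 g/L/day


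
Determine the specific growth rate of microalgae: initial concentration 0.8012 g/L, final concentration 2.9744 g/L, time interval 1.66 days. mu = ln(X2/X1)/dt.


mu = ln(X2/X1) / dt
= ln(2.9744/0.8012) / 1.66
= 0.7902 per day

0.7902 per day


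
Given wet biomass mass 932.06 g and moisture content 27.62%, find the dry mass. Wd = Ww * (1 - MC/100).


Wd = Ww * (1 - MC/100)
= 932.06 * (1 - 27.62/100)
= 674.6250 g

674.6250 g


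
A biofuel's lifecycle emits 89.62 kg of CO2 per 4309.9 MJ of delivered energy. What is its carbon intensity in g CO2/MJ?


CI = CO2 * 1000 / E
= 89.62 * 1000 / 4309.9
= 20.7940 g CO2/MJ

20.7940 g CO2/MJ


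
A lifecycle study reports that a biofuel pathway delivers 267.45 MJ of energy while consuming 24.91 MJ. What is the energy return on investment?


EROI = E_out / E_in
= 267.45 / 24.91
= 10.7367

10.7367


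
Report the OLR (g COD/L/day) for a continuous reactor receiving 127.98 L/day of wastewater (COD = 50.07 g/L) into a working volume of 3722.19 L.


OLR = Q * S / V
= 127.98 * 50.07 / 3722.19
= 1.7216 g/L/day

1.7216 g/L/day


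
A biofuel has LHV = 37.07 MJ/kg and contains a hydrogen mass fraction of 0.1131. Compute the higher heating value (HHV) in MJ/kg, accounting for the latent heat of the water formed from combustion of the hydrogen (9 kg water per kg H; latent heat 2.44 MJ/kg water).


HHV = LHV + H_frac * 9 * 2.44
= 37.07 + 0.1131 * 9 * 2.44
= 39.5537 MJ/kg

39.5537 MJ/kg


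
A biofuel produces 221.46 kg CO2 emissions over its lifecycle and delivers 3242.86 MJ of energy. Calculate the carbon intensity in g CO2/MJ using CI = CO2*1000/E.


CI = CO2 * 1000 / E
= 221.46 * 1000 / 3242.86
= 68.2916 g CO2/MJ

68.2916 g CO2/MJ


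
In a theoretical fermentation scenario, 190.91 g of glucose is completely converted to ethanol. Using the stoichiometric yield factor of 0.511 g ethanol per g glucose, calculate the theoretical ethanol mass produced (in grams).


Theoretical ethanol yield: m_EtOH = 0.511 * m_glucose
m_EtOH = 0.511 * 190.91 = 97.5550 g

97.5550 g


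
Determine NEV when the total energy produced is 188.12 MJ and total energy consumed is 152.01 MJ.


NEV = E_out - E_in
= 188.12 - 152.01
= 36.1100 MJ

36.1100 MJ


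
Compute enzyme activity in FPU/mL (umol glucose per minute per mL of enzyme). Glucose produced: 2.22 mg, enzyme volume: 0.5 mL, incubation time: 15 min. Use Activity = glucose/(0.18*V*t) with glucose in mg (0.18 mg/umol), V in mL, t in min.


Activity = glucose_mg / (0.18 mg/umol * V_mL * t_min)
= 2.22 / (0.18 * 0.5 * 15)
= 1.6444 FPU/mL

1.6444 FPU/mL


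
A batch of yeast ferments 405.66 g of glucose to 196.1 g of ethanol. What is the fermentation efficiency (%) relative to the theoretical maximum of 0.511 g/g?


Fermentation efficiency = (actual / (0.511 * glucose)) * 100
= (196.1 / (0.511 * 405.66)) * 100
= 94.6007%

94.6007%


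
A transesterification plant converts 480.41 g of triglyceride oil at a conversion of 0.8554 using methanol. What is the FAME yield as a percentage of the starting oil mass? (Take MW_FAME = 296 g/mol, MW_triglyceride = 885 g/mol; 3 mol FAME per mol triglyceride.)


m_FAME = oil * conv * (3 * 296 / 885) = oil * conv * (888/885)
= 480.41 * 0.8554 * 888 / 885
= 412.3357 g
Y = m_FAME / oil * 100 = conv * (888/885) * 100
= 0.8554 * 888 / 885 * 100
= 85.83%

85.83%


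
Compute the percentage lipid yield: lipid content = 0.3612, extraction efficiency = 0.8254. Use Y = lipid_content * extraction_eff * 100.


Y = lipid_content * extraction_eff * 100
= 0.3612 * 0.8254 * 100
= 29.8134%

29.8134%


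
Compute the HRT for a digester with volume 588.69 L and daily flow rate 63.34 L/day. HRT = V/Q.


HRT = V / Q
= 588.69 / 63.34
= 9.2941 days

9.2941 days


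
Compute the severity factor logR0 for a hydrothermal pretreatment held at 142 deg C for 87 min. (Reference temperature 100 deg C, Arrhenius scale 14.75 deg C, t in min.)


logR0 = log10(t * exp((T - 100) / 14.75))
= log10(87 * exp((142 - 100) / 14.75))
= 3.1762

3.1762


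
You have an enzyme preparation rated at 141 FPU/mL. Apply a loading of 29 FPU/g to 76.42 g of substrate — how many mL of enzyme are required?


V = dosage * m_sub / activity
V = 29 * 76.42 / 141
V = 15.7176 mL

15.7176 mL


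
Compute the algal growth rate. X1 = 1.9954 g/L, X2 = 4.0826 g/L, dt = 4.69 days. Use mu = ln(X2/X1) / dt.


mu = ln(X2/X1) / dt
= ln(4.0826/1.9954) / 4.69
= 0.1526 per day

0.1526 per day


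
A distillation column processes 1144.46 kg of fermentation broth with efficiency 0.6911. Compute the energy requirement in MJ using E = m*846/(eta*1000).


E = m * 846 / (eta * 1000)
= 1144.46 * 846 / (0.6911 * 1000)
= 1400.9740 MJ

1400.9740 MJ


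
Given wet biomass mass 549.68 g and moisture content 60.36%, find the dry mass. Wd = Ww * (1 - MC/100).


Wd = Ww * (1 - MC/100)
= 549.68 * (1 - 60.36/100)
= 217.8932 g

217.8932 g


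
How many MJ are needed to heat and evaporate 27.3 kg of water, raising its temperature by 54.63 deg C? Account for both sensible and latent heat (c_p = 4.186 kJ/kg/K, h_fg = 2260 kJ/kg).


E = m_water * (4.186 * dT + 2260) / 1000
= 27.3 * (4.186 * 54.63 + 2260) / 1000
= 67.9410 MJ

67.9410 MJ


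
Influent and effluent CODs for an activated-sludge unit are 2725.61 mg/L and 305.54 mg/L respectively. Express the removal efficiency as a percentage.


eta = (COD_in - COD_out) / COD_in * 100
= (2725.61 - 305.54) / 2725.61 * 100
= 88.7900%

88.7900%


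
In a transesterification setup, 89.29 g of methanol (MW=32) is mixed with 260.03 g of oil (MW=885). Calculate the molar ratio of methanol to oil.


Molar ratio = n_MeOH / n_oil = (MeOH/32) / (oil/885) = (MeOH * 885) / (32 * oil)
= (89.29 * 885) / (32 * 260.03)
= 9.4967

9.4967


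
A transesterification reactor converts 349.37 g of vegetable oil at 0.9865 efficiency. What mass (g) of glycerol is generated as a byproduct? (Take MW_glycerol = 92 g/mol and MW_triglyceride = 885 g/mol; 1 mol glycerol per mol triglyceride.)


glycerol = oil * conv * (92/885)
= 349.37 * 0.9865 * 92 / 885
= 35.8284 g

35.8284 g


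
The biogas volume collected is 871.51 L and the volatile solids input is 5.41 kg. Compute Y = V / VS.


Y = V / VS
= 871.51 / 5.41
= 161.0924 L/kg VS

161.0924 L/kg VS


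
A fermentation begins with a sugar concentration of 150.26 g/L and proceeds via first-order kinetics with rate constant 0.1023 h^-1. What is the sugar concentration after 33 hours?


S = S0 * exp(-k * t)
S = 150.26 * exp(-0.1023 * 33)
S = 5.1370 g/L

5.1370 g/L


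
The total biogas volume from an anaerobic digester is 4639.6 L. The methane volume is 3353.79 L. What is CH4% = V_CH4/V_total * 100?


CH4% = V_CH4 / V_total * 100
= 3353.79 / 4639.6 * 100
= 72.2862%

72.2862%


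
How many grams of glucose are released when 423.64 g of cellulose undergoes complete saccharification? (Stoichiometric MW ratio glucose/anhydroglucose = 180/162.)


glucose = cellulose * 180/162
= 423.64 * 180/162
= 470.7111 g

470.7111 g


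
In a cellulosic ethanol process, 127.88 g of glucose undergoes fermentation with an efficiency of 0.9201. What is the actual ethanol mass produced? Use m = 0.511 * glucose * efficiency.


Actual ethanol: m = 0.511 * 127.88 * 0.9201
m = 60.1255 g

60.1255 g


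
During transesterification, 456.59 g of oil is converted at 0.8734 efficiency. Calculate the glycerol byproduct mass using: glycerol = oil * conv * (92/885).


glycerol = oil * conv * (92/885)
= 456.59 * 0.8734 * 92 / 885
= 41.4557 g

41.4557 g


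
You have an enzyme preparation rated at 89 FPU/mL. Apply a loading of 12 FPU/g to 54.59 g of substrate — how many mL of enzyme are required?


V = dosage * m_sub / activity
V = 12 * 54.59 / 89
V = 7.3604 mL

7.3604 mL


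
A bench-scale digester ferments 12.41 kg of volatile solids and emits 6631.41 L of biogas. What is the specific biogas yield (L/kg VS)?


Y = V / VS
= 6631.41 / 12.41
= 534.3602 L/kg VS

534.3602 L/kg VS


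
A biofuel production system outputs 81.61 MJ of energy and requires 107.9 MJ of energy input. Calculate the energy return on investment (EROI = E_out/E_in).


EROI = E_out / E_in
= 81.61 / 107.9
= 0.7563

0.7563


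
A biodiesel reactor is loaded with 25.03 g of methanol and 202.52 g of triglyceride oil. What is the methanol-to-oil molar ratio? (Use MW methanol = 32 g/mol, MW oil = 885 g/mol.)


Molar ratio = n_MeOH / n_oil = (MeOH/32) / (oil/885) = (MeOH * 885) / (32 * oil)
= (25.03 * 885) / (32 * 202.52)
= 3.4181

3.4181


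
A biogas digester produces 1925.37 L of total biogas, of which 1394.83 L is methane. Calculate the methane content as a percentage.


CH4% = V_CH4 / V_total * 100
= 1394.83 / 1925.37 * 100
= 72.4448%

72.4448%


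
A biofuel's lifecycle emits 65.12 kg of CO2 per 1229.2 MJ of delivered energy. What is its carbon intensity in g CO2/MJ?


CI = CO2 * 1000 / E
= 65.12 * 1000 / 1229.2
= 52.9775 g CO2/MJ

52.9775 g CO2/MJ


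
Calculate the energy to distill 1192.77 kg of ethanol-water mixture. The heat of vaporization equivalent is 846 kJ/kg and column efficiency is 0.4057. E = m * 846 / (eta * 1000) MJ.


E = m * 846 / (eta * 1000)
= 1192.77 * 846 / (0.4057 * 1000)
= 2487.2650 MJ

2487.2650 MJ


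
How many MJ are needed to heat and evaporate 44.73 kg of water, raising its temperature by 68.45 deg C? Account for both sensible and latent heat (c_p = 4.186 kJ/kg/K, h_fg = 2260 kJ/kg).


E = m_water * (4.186 * dT + 2260) / 1000
= 44.73 * (4.186 * 68.45 + 2260) / 1000
= 113.9064 MJ

113.9064 MJ


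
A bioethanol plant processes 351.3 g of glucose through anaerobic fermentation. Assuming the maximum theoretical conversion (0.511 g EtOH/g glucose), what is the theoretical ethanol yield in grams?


Theoretical ethanol yield: m_EtOH = 0.511 * m_glucose
m_EtOH = 0.511 * 351.3 = 179.5143 g

179.5143 g


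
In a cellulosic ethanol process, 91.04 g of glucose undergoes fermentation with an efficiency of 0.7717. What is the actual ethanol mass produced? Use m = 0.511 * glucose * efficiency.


Actual ethanol: m = 0.511 * 91.04 * 0.7717
m = 35.9006 g

35.9006 g


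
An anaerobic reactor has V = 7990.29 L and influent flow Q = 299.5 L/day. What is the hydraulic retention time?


HRT = V / Q
= 7990.29 / 299.5
= 26.6788 days

26.6788 days


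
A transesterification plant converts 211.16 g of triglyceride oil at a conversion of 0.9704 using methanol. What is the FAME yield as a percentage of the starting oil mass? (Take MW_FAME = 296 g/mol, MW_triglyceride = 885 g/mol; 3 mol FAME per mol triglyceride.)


m_FAME = oil * conv * (3 * 296 / 885) = oil * conv * (888/885)
= 211.16 * 0.9704 * 888 / 885
= 205.6043 g
Y = m_FAME / oil * 100 = conv * (888/885) * 100
= 0.9704 * 888 / 885 * 100
= 97.37%

97.37%


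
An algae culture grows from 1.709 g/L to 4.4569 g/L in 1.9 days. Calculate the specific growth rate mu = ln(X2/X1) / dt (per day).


mu = ln(X2/X1) / dt
= ln(4.4569/1.709) / 1.9
= 0.5045 per day

0.5045 per day


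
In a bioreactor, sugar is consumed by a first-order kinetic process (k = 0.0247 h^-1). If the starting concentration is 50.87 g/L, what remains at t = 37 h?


S = S0 * exp(-k * t)
S = 50.87 * exp(-0.0247 * 37)
S = 20.3967 g/L

20.3967 g/L


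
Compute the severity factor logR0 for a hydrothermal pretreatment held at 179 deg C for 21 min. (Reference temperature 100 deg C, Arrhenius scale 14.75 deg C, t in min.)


logR0 = log10(t * exp((T - 100) / 14.75))
= log10(21 * exp((179 - 100) / 14.75))
= 3.6483

3.6483


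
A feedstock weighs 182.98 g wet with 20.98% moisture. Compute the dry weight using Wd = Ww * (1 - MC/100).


Wd = Ww * (1 - MC/100)
= 182.98 * (1 - 20.98/100)
= 144.5908 g

144.5908 g


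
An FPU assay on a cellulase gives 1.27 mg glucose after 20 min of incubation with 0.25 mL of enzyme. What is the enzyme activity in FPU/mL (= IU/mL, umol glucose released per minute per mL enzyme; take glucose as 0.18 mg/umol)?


Activity = glucose_mg / (0.18 mg/umol * V_mL * t_min)
= 1.27 / (0.18 * 0.25 * 20)
= 1.4111 FPU/mL

1.4111 FPU/mL


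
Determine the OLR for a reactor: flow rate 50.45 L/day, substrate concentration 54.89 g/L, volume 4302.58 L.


OLR = Q * S / V
= 50.45 * 54.89 / 4302.58
= 0.6436 g/L/day

0.6436 g/L/day


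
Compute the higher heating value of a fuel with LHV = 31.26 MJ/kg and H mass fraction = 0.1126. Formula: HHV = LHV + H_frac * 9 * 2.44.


HHV = LHV + H_frac * 9 * 2.44
= 31.26 + 0.1126 * 9 * 2.44
= 33.7327 MJ/kg

33.7327 MJ/kg


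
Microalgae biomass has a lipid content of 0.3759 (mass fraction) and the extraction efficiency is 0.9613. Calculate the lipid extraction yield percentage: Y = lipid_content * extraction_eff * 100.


Y = lipid_content * extraction_eff * 100
= 0.3759 * 0.9613 * 100
= 36.1353%

36.1353%


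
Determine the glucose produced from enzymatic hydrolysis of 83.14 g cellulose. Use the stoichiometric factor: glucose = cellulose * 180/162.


glucose = cellulose * 180/162
= 83.14 * 180/162
= 92.3778 g

92.3778 g


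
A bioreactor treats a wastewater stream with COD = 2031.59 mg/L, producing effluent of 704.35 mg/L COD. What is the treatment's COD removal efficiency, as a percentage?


eta = (COD_in - COD_out) / COD_in * 100
= (2031.59 - 704.35) / 2031.59 * 100
= 65.3301%

65.3301%


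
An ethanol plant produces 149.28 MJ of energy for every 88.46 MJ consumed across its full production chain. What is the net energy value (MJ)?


NEV = E_out - E_in
= 149.28 - 88.46
= 60.8200 MJ

60.8200 MJ


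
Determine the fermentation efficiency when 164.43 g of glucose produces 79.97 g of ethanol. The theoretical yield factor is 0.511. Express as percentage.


Fermentation efficiency = (actual / (0.511 * glucose)) * 100
= (79.97 / (0.511 * 164.43)) * 100
= 95.1755%

95.1755%


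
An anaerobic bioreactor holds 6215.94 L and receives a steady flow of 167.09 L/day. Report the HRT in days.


HRT = V / Q
= 6215.94 / 167.09
= 37.2011 days

37.2011 days


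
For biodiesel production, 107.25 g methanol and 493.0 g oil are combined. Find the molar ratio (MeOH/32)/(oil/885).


Molar ratio = n_MeOH / n_oil = (MeOH/32) / (oil/885) = (MeOH * 885) / (32 * oil)
= (107.25 * 885) / (32 * 493.0)
= 6.0165

6.0165


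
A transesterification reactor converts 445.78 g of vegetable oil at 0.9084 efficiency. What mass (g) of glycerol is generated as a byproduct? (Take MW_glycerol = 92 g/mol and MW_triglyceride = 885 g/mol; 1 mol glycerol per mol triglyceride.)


glycerol = oil * conv * (92/885)
= 445.78 * 0.9084 * 92 / 885
= 42.0961 g

42.0961 g


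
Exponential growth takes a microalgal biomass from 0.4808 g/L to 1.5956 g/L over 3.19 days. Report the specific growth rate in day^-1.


mu = ln(X2/X1) / dt
= ln(1.5956/0.4808) / 3.19
= 0.3760 per day

0.3760 per day


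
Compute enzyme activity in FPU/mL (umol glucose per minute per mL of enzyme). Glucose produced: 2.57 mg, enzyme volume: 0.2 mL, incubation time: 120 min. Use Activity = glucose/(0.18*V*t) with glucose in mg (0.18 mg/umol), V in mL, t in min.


Activity = glucose_mg / (0.18 mg/umol * V_mL * t_min)
= 2.57 / (0.18 * 0.2 * 120)
= 0.5949 FPU/mL

0.5949 FPU/mL


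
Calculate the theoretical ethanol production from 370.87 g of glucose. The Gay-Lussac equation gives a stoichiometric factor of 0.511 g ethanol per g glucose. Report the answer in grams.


Theoretical ethanol yield: m_EtOH = 0.511 * m_glucose
m_EtOH = 0.511 * 370.87 = 189.5146 g

189.5146 g


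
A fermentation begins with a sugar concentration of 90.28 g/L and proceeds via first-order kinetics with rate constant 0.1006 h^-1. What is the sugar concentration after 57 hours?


S = S0 * exp(-k * t)
S = 90.28 * exp(-0.1006 * 57)
S = 0.2919 g/L

0.2919 g/L


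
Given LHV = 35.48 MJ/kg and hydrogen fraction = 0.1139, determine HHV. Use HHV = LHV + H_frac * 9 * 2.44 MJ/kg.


HHV = LHV + H_frac * 9 * 2.44
= 35.48 + 0.1139 * 9 * 2.44
= 37.9812 MJ/kg

37.9812 MJ/kg


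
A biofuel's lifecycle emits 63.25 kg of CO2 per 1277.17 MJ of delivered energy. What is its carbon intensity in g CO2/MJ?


CI = CO2 * 1000 / E
= 63.25 * 1000 / 1277.17
= 49.5236 g CO2/MJ

49.5236 g CO2/MJ


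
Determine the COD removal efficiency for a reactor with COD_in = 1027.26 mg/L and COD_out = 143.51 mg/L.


eta = (COD_in - COD_out) / COD_in * 100
= (1027.26 - 143.51) / 1027.26 * 100
= 86.0298%

86.0298%


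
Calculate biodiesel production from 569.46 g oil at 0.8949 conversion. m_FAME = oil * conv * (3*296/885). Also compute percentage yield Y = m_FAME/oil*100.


m_FAME = oil * conv * (3 * 296 / 885) = oil * conv * (888/885)
= 569.46 * 0.8949 * 888 / 885
= 511.3372 g
Y = m_FAME / oil * 100 = conv * (888/885) * 100
= 0.8949 * 888 / 885 * 100
= 89.79%

511.3372 g FAME; Y = 89.79%


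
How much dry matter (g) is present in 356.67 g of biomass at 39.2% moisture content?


Wd = Ww * (1 - MC/100)
= 356.67 * (1 - 39.2/100)
= 216.8554 g

216.8554 g


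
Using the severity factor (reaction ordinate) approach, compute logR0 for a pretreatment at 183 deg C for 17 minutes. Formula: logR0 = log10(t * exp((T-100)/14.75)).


logR0 = log10(t * exp((T - 100) / 14.75))
= log10(17 * exp((183 - 100) / 14.75))
= 3.6743

3.6743


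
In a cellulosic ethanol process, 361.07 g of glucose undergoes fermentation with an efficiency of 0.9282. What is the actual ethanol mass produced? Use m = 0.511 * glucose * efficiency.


Actual ethanol: m = 0.511 * 361.07 * 0.9282
m = 171.2592 g

171.2592 g


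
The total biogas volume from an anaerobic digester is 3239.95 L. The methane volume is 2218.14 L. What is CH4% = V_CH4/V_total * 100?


CH4% = V_CH4 / V_total * 100
= 2218.14 / 3239.95 * 100
= 68.4622%

68.4622%


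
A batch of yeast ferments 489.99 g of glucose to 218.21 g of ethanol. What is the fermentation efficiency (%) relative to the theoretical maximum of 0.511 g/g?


Fermentation efficiency = (actual / (0.511 * glucose)) * 100
= (218.21 / (0.511 * 489.99)) * 100
= 87.1498%

87.1498%


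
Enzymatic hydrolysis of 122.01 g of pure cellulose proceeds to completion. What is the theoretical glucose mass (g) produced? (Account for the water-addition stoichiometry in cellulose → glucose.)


glucose = cellulose * 180/162
= 122.01 * 180/162
= 135.5667 g

135.5667 g


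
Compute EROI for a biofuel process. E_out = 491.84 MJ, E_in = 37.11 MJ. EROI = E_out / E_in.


EROI = E_out / E_in
= 491.84 / 37.11
= 13.2536

13.2536


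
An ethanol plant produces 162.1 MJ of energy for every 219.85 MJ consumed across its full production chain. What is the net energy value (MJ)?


NEV = E_out - E_in
= 162.1 - 219.85
= -57.7500 MJ

-57.7500 MJ


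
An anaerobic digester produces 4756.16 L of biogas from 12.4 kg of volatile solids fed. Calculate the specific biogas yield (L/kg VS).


Y = V / VS
= 4756.16 / 12.4
= 383.5613 L/kg VS

383.5613 L/kg VS


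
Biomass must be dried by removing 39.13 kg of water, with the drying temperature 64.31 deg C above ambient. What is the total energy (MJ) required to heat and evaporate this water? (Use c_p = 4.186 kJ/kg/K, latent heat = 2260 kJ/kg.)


E = m_water * (4.186 * dT + 2260) / 1000
= 39.13 * (4.186 * 64.31 + 2260) / 1000
= 98.9677 MJ

98.9677 MJ


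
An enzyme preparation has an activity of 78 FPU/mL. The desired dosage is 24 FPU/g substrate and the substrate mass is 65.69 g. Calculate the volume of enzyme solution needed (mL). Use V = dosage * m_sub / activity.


V = dosage * m_sub / activity
V = 24 * 65.69 / 78
V = 20.2123 mL

20.2123 mL


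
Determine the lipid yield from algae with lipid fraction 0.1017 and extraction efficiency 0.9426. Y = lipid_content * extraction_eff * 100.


Y = lipid_content * extraction_eff * 100
= 0.1017 * 0.9426 * 100
= 9.5862%

9.5862%


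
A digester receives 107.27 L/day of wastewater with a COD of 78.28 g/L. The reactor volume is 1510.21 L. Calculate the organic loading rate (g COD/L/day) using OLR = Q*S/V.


OLR = Q * S / V
= 107.27 * 78.28 / 1510.21
= 5.5602 g/L/day

5.5602 g/L/day


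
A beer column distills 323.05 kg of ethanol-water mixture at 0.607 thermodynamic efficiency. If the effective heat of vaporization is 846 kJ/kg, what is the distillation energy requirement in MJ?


E = m * 846 / (eta * 1000)
= 323.05 * 846 / (0.607 * 1000)
= 450.2476 MJ

450.2476 MJ


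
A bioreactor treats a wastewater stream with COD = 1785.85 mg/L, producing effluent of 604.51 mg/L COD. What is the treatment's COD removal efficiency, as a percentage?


eta = (COD_in - COD_out) / COD_in * 100
= (1785.85 - 604.51) / 1785.85 * 100
= 66.1500%

66.1500%


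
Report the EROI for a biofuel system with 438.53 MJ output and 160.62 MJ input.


EROI = E_out / E_in
= 438.53 / 160.62
= 2.7302

2.7302


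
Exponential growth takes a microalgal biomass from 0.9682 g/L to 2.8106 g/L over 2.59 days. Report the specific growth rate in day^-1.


mu = ln(X2/X1) / dt
= ln(2.8106/0.9682) / 2.59
= 0.4115 per day

0.4115 per day


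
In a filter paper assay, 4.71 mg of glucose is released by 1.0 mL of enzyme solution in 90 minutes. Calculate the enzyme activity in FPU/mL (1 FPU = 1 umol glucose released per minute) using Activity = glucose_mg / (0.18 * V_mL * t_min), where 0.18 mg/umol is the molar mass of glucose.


Activity = glucose_mg / (0.18 mg/umol * V_mL * t_min)
= 4.71 / (0.18 * 1.0 * 90)
= 0.2907 FPU/mL

0.2907 FPU/mL


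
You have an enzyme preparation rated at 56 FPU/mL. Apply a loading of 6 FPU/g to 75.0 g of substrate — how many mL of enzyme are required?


V = dosage * m_sub / activity
V = 6 * 75.0 / 56
V = 8.0357 mL

8.0357 mL


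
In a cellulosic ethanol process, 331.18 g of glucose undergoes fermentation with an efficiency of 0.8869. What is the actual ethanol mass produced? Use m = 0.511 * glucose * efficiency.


Actual ethanol: m = 0.511 * 331.18 * 0.8869
m = 150.0927 g

150.0927 g


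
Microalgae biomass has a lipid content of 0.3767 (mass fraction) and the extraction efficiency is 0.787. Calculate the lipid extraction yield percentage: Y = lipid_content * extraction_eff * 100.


Y = lipid_content * extraction_eff * 100
= 0.3767 * 0.787 * 100
= 29.6463%

29.6463%


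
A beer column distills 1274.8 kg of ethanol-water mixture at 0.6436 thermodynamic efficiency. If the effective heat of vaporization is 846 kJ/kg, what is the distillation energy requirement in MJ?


E = m * 846 / (eta * 1000)
= 1274.8 * 846 / (0.6436 * 1000)
= 1675.7004 MJ

1675.7004 MJ


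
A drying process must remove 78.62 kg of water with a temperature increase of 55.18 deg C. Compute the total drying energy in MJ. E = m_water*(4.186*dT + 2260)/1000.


E = m_water * (4.186 * dT + 2260) / 1000
= 78.62 * (4.186 * 55.18 + 2260) / 1000
= 195.8411 MJ

195.8411 MJ


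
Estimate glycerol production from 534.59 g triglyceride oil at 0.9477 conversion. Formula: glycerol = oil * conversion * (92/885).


glycerol = oil * conv * (92/885)
= 534.59 * 0.9477 * 92 / 885
= 52.6667 g

52.6667 g


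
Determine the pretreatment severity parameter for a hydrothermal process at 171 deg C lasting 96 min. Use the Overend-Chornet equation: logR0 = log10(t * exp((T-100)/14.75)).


logR0 = log10(t * exp((T - 100) / 14.75))
= log10(96 * exp((171 - 100) / 14.75))
= 4.0728

4.0728


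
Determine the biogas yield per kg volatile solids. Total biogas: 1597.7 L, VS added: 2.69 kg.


Y = V / VS
= 1597.7 / 2.69
= 593.9405 L/kg VS

593.9405 L/kg VS


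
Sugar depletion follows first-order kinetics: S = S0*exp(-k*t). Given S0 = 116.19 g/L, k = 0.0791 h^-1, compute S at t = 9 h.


S = S0 * exp(-k * t)
S = 116.19 * exp(-0.0791 * 9)
S = 57.0157 g/L

57.0157 g/L


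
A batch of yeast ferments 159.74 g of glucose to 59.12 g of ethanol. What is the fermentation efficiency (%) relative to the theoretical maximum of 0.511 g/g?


Fermentation efficiency = (actual / (0.511 * glucose)) * 100
= (59.12 / (0.511 * 159.74)) * 100
= 72.4269%

72.4269%


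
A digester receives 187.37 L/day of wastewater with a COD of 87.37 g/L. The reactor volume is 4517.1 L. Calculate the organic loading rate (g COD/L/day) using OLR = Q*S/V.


OLR = Q * S / V
= 187.37 * 87.37 / 4517.1
= 3.6241 g/L/day

3.6241 g/L/day


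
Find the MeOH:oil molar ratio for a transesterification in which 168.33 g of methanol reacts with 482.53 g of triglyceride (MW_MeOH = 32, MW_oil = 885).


Molar ratio = n_MeOH / n_oil = (MeOH/32) / (oil/885) = (MeOH * 885) / (32 * oil)
= (168.33 * 885) / (32 * 482.53)
= 9.6478

9.6478


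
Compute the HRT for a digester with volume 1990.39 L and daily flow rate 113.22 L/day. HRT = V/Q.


HRT = V / Q
= 1990.39 / 113.22
= 17.5798 days

17.5798 days


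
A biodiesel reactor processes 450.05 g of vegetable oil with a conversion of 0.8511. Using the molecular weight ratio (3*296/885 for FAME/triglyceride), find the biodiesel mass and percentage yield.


m_FAME = oil * conv * (3 * 296 / 885) = oil * conv * (888/885)
= 450.05 * 0.8511 * 888 / 885
= 384.3360 g
Y = m_FAME / oil * 100 = conv * (888/885) * 100
= 0.8511 * 888 / 885 * 100
= 85.40%

384.3360 g FAME; Y = 85.40%


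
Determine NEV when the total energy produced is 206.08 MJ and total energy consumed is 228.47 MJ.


NEV = E_out - E_in
= 206.08 - 228.47
= -22.3900 MJ

-22.3900 MJ


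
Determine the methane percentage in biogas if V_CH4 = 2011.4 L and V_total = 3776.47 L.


CH4% = V_CH4 / V_total * 100
= 2011.4 / 3776.47 * 100
= 53.2614%

53.2614%


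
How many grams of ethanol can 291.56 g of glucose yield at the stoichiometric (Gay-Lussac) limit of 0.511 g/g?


Theoretical ethanol yield: m_EtOH = 0.511 * m_glucose
m_EtOH = 0.511 * 291.56 = 148.9872 g

148.9872 g


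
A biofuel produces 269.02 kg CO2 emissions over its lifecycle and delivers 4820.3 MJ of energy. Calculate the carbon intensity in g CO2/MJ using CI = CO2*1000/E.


CI = CO2 * 1000 / E
= 269.02 * 1000 / 4820.3
= 55.8098 g CO2/MJ

55.8098 g CO2/MJ


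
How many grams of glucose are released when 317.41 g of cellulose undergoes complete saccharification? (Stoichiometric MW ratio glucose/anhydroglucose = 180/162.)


glucose = cellulose * 180/162
= 317.41 * 180/162
= 352.6778 g

352.6778 g


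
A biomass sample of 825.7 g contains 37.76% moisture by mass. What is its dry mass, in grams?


Wd = Ww * (1 - MC/100)
= 825.7 * (1 - 37.76/100)
= 513.9157 g

513.9157 g


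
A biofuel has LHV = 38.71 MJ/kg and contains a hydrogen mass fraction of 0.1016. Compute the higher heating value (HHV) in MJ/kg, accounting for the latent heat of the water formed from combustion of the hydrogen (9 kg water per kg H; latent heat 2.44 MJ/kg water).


HHV = LHV + H_frac * 9 * 2.44
= 38.71 + 0.1016 * 9 * 2.44
= 40.9411 MJ/kg

40.9411 MJ/kg


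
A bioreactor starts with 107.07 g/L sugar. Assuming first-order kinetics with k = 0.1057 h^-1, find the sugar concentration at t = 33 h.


S = S0 * exp(-k * t)
S = 107.07 * exp(-0.1057 * 33)
S = 3.2719 g/L

3.2719 g/L


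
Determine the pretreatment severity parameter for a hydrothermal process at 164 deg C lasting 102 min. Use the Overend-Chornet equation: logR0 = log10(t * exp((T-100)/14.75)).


logR0 = log10(t * exp((T - 100) / 14.75))
= log10(102 * exp((164 - 100) / 14.75))
= 3.8930

3.8930


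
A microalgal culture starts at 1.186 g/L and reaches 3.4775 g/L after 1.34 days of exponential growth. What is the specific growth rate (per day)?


mu = ln(X2/X1) / dt
= ln(3.4775/1.186) / 1.34
= 0.8028 per day

0.8028 per day


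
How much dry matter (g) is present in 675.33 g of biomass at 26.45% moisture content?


Wd = Ww * (1 - MC/100)
= 675.33 * (1 - 26.45/100)
= 496.7052 g

496.7052 g


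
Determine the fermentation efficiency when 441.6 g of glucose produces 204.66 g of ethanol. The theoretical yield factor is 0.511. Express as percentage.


Fermentation efficiency = (actual / (0.511 * glucose)) * 100
= (204.66 / (0.511 * 441.6)) * 100
= 90.6949%

90.6949%


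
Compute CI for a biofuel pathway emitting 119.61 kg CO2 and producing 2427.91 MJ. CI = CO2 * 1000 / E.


CI = CO2 * 1000 / E
= 119.61 * 1000 / 2427.91
= 49.2646 g CO2/MJ

49.2646 g CO2/MJ


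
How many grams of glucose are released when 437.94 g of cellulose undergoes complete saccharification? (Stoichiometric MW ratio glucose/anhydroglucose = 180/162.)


glucose = cellulose * 180/162
= 437.94 * 180/162
= 486.6000 g

486.6000 g


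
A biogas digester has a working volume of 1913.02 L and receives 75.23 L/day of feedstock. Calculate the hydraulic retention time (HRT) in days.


HRT = V / Q
= 1913.02 / 75.23
= 25.4290 days

25.4290 days


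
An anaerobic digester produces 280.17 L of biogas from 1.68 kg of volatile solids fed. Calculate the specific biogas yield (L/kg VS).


Y = V / VS
= 280.17 / 1.68
= 166.7679 L/kg VS

166.7679 L/kg VS


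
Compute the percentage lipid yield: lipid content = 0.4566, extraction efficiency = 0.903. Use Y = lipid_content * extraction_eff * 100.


Y = lipid_content * extraction_eff * 100
= 0.4566 * 0.903 * 100
= 41.2310%

41.2310%


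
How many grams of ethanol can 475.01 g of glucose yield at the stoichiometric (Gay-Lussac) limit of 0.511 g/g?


Theoretical ethanol yield: m_EtOH = 0.511 * m_glucose
m_EtOH = 0.511 * 475.01 = 242.7301 g

242.7301 g


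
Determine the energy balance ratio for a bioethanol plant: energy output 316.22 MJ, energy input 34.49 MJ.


EROI = E_out / E_in
= 316.22 / 34.49
= 9.1685

9.1685
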